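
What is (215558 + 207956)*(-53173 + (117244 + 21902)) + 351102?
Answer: 36411120224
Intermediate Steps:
(215558 + 207956)*(-53173 + (117244 + 21902)) + 351102 = 423514*(-53173 + 139146) + 351102 = 423514*85973 + 351102 = 36410769122 + 351102 = 36411120224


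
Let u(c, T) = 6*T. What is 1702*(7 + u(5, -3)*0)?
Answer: 11914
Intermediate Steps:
1702*(7 + u(5, -3)*0) = 1702*(7 + (6*(-3))*0) = 1702*(7 - 18*0) = 1702*(7 + 0) = 1702*7 = 11914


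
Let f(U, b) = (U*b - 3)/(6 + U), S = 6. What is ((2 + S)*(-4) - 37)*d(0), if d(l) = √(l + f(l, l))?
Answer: -69*I*√2/2 ≈ -48.79*I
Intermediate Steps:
f(U, b) = (-3 + U*b)/(6 + U)
d(l) = √(l + (-3 + l²)/(6 + l)) (d(l) = √(l + (-3 + l*l)/(6 + l)) = √(l + (-3 + l²)/(6 + l)))
((2 + S)*(-4) - 37)*d(0) = ((2 + 6)*(-4) - 37)*√((-3 + 0² + 0*(6 + 0))/(6 + 0)) = (8*(-4) - 37)*√((-3 + 0 + 0*6)/6) = (-32 - 37)*√((-3 + 0 + 0)/6) = -69*I*√2/2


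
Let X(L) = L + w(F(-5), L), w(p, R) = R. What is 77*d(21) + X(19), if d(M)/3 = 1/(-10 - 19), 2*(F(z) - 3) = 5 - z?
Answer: 871/29 ≈ 30.034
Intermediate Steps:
F(z) = 11/2 - z/2 (F(z) = 3 + (5 - z)/2 = 3 + (5/2 - z/2) = 11/2 - z/2)
d(M) = -3/29 (d(M) = 3/(-10 - 19) = 3/(-29) = 3*(-1/29) = -3/29)
X(L) = 2*L (X(L) = L + L = 2*L)
77*d(21) + X(19) = 77*(-3/29) + 2*19 = -231/29 + 38 = 871/29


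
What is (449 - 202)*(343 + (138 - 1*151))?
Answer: 81510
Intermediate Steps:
(449 - 202)*(343 + (138 - 1*151)) = 247*(343 + (138 - 151)) = 247*(343 - 13) = 247*330 = 81510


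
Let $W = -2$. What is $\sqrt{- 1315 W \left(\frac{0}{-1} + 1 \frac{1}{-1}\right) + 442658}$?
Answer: $6 \sqrt{12223} \approx 663.35$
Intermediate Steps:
$\sqrt{- 1315 W \left(\frac{0}{-1} + 1 \frac{1}{-1}\right) + 442658} = \sqrt{- 1315 \left(- 2 \left(\frac{0}{-1} + 1 \frac{1}{-1}\right)\right) + 442658} = \sqrt{- 1315 \left(- 2 \left(0 \left(-1\right) + 1 \left(-1\right)\right)\right) + 442658} = \sqrt{- 1315 \left(- 2 \left(0 - 1\right)\right) + 442658} = \sqrt{- 1315 \left(\left(-2\right) \left(-1\right)\right) + 442658} = \sqrt{\left(-1315\right) 2 + 442658} = \sqrt{-2630 + 442658} = \sqrt{440028} = 6 \sqrt{12223}$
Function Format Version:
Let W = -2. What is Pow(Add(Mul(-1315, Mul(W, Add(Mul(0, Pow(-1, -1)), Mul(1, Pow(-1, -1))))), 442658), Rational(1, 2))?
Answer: Mul(6, Pow(12223, Rational(1, 2))) ≈ 663.35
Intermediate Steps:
Pow(Add(Mul(-1315, Mul(W, Add(Mul(0, Pow(-1, -1)), Mul(1, Pow(-1, -1))))), 442658), Rational(1, 2)) = Pow(Add(Mul(-1315, Mul(-2, Add(Mul(0, Pow(-1, -1)), Mul(1, Pow(-1, -1))))), 442658), Rational(1, 2)) = Pow(Add(Mul(-1315, Mul(-2, Add(Mul(0, -1), Mul(1, -1)))), 442658), Rational(1, 2)) = Pow(Add(Mul(-1315, Mul(-2, Add(0, -1))), 442658), Rational(1, 2)) = Pow(Add(Mul(-1315, Mul(-2, -1)), 442658), Rational(1, 2)) = Pow(Add(Mul(-1315, 2), 442658), Rational(1, 2)) = Pow(Add(-2630, 442658), Rational(1, 2)) = Pow(440028, Rational(1, 2)) = Mul(6, Pow(12223, Rational(1, 2)))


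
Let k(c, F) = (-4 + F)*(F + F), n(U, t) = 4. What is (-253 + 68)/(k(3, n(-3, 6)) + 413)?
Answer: -185/413 ≈ -0.44794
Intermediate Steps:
k(c, F) = 2*F*(-4 + F) (k(c, F) = (-4 + F)*(2*F) = 2*F*(-4 + F))
(-253 + 68)/(k(3, n(-3, 6)) + 413) = (-253 + 68)/(2*4*(-4 + 4) + 413) = -185/(2*4*0 + 413) = -185/(0 + 413) = -185/413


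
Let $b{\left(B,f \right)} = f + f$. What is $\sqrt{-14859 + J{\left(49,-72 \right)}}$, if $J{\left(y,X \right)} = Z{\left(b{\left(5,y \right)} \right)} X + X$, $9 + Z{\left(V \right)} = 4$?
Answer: $3 i \sqrt{1619} \approx 120.71 i$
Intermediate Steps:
$b{\left(B,f \right)} = 2 f$
$Z{\left(V \right)} = -5$ ($Z{\left(V \right)} = -9 + 4 = -5$)
$J{\left(y,X \right)} = - 4 X$ ($J{\left(y,X \right)} = - 5 X + X = - 4 X$)
$\sqrt{-14859 + J{\left(49,-72 \right)}} = \sqrt{-14859 - -288} = \sqrt{-14859 + 288} = \sqrt{-14571} = 3 i \sqrt{1619}$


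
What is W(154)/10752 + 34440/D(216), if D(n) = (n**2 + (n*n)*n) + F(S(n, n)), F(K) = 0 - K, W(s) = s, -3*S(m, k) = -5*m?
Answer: 638027/35996416 ≈ 0.017725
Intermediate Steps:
S(m, k) = 5*m/3 (S(m, k) = -(-5)*m/3 = 5*m/3)
F(K) = -K
D(n) = n**2 + n**3 - 5*n/3 (D(n) = (n**2 + (n*n)*n) - 5*n/3 = (n**2 + n**2*n) - 5*n/3 = (n**2 + n**3) - 5*n/3 = n**2 + n**3 - 5*n/3)
W(154)/10752 + 34440/D(216) = 154/10752 + 34440/((216*(-5/3 + 216 + 216**2))) = 154*(1/10752) + 34440/((216*(-5/3 + 216 + 46656))) = 11/768 + 34440/((216*(140611/3))) = 11/768 + 34440/10123992 = 11/768 + 34440*(1/10123992) = 11/768 + 1435/421833 = 638027/35996416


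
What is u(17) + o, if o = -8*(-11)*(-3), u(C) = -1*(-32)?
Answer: -232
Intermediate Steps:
u(C) = 32
o = -264 (o = 88*(-3) = -264)
u(17) + o = 32 - 264 = -232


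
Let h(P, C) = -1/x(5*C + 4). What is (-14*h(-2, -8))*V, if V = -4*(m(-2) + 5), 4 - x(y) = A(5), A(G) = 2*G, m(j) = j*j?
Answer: 84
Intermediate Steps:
m(j) = j**2
x(y) = -6 (x(y) = 4 - 2*5 = 4 - 1*10 = 4 - 10 = -6)
h(P, C) = 1/6 (h(P, C) = -1/(-6) = -1*(-1/6) = 1/6)
V = -36 (V = -4*((-2)**2 + 5) = -4*(4 + 5) = -4*9 = -36)
(-14*h(-2, -8))*V = -14*1/6*(-36) = -7/3*(-36) = 84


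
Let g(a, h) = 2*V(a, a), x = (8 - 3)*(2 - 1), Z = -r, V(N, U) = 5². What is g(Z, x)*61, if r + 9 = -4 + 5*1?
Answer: 3050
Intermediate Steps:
r = -8 (r = -9 + (-4 + 5*1) = -9 + (-4 + 5) = -9 + 1 = -8)
V(N, U) = 25
Z = 8 (Z = -1*(-8) = 8)
x = 5 (x = 5*1 = 5)
g(a, h) = 50 (g(a, h) = 2*25 = 50)
g(Z, x)*61 = 50*61 = 3050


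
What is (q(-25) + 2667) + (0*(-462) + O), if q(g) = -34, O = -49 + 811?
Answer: 3395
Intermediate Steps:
O = 762
(q(-25) + 2667) + (0*(-462) + O) = (-34 + 2667) + (0*(-462) + 762) = 2633 + (0 + 762) = 2633 + 762 = 3395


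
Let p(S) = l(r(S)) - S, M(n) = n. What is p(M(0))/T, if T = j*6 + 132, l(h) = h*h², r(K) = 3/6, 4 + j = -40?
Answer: -1/1056 ≈ -0.00094697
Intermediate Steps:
j = -44 (j = -4 - 40 = -44)
r(K) = ½ (r(K) = 3*(⅙) = ½)
l(h) = h³
T = -132 (T = -44*6 + 132 = -264 + 132 = -132)
p(S) = ⅛ - S (p(S) = (½)³ - S = ⅛ - S)
p(M(0))/T = (⅛ - 1*0)/(-132) = (⅛ + 0)*(-1/132) = (⅛)*(-1/132) = -1/1056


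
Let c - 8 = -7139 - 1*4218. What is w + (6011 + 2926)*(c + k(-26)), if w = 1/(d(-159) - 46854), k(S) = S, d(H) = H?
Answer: -4779265183876/47013 ≈ -1.0166e+8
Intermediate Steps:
c = -11349 (c = 8 + (-7139 - 1*4218) = 8 + (-7139 - 4218) = 8 - 11357 = -11349)
w = -1/47013 (w = 1/(-159 - 46854) = 1/(-47013) = -1/47013 ≈ -2.1271e-5)
w + (6011 + 2926)*(c + k(-26)) = -1/47013 + (6011 + 2926)*(-11349 - 26) = -1/47013 + 8937*(-11375) = -1/47013 - 101658375 = -4779265183876/47013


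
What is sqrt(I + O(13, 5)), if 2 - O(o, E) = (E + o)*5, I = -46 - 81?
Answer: I*sqrt(215) ≈ 14.663*I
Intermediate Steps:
I = -127
O(o, E) = 2 - 5*E - 5*o (O(o, E) = 2 - (E + o)*5 = 2 - (5*E + 5*o) = 2 + (-5*E - 5*o) = 2 - 5*E - 5*o)
sqrt(I + O(13, 5)) = sqrt(-127 + (2 - 5*5 - 5*13)) = sqrt(-127 + (2 - 25 - 65)) = sqrt(-127 - 88) = sqrt(-215) = I*sqrt(215)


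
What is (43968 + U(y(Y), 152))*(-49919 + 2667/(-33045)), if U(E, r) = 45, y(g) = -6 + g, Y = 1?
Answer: -24200929818762/11015 ≈ -2.1971e+9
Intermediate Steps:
(43968 + U(y(Y), 152))*(-49919 + 2667/(-33045)) = (43968 + 45)*(-49919 + 2667/(-33045)) = 44013*(-49919 + 2667*(-1/33045)) = 44013*(-49919 - 889/11015) = 44013*(-549858674/11015) = -24200929818762/11015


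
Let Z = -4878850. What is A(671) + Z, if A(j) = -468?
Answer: -4879318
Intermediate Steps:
A(671) + Z = -468 - 4878850 = -4879318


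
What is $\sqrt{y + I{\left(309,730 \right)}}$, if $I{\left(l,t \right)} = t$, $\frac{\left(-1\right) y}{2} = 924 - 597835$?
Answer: $6 \sqrt{33182} \approx 1093.0$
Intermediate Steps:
$y = 1193822$ ($y = - 2 \left(924 - 597835\right) = \left(-2\right) \left(-596911\right) = 1193822$)
$\sqrt{y + I{\left(309,730 \right)}} = \sqrt{1193822 + 730} = \sqrt{1194552} = 6 \sqrt{33182}$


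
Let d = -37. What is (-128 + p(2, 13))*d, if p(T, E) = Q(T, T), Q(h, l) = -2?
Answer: 4810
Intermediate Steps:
p(T, E) = -2
(-128 + p(2, 13))*d = (-128 - 2)*(-37) = -130*(-37) = 4810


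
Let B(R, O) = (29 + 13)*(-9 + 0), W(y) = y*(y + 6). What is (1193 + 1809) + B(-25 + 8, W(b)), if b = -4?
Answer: 2624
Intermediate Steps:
W(y) = y*(6 + y)
B(R, O) = -378 (B(R, O) = 42*(-9) = -378)
(1193 + 1809) + B(-25 + 8, W(b)) = (1193 + 1809) - 378 = 3002 - 378 = 2624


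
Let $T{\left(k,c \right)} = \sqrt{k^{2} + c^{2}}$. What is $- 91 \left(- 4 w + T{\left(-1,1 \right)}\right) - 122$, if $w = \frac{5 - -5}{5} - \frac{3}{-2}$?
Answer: $1152 - 91 \sqrt{2} \approx 1023.3$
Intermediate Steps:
$T{\left(k,c \right)} = \sqrt{c^{2} + k^{2}}$
$w = \frac{7}{2}$ ($w = \left(5 + 5\right) \frac{1}{5} - - \frac{3}{2} = 10 \cdot \frac{1}{5} + \frac{3}{2} = 2 + \frac{3}{2} = \frac{7}{2} \approx 3.5$)
$- 91 \left(- 4 w + T{\left(-1,1 \right)}\right) - 122 = - 91 \left(\left(-4\right) \frac{7}{2} + \sqrt{1^{2} + \left(-1\right)^{2}}\right) - 122 = - 91 \left(-14 + \sqrt{1 + 1}\right) - 122 = - 91 \left(-14 + \sqrt{2}\right) - 122 = \left(1274 - 91 \sqrt{2}\right) - 122 = 1152 - 91 \sqrt{2}$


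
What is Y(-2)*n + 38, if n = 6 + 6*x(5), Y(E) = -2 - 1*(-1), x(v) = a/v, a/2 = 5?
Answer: 20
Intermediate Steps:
a = 10 (a = 2*5 = 10)
x(v) = 10/v
Y(E) = -1 (Y(E) = -2 + 1 = -1)
n = 18 (n = 6 + 6*(10/5) = 6 + 6*(10*(⅕)) = 6 + 6*2 = 6 + 12 = 18)
Y(-2)*n + 38 = -1*18 + 38 = -18 + 38 = 20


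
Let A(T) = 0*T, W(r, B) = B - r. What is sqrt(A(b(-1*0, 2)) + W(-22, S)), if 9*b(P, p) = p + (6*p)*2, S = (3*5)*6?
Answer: 4*sqrt(7) ≈ 10.583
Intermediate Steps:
S = 90 (S = 15*6 = 90)
b(P, p) = 13*p/9 (b(P, p) = (p + (6*p)*2)/9 = (p + 12*p)/9 = (13*p)/9 = 13*p/9)
A(T) = 0
sqrt(A(b(-1*0, 2)) + W(-22, S)) = sqrt(0 + (90 - 1*(-22))) = sqrt(0 + (90 + 22)) = sqrt(0 + 112) = sqrt(112) = 4*sqrt(7)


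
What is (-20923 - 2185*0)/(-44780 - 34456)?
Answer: 20923/79236 ≈ 0.26406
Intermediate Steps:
(-20923 - 2185*0)/(-44780 - 34456) = (-20923 + 0)/(-79236) = -20923*(-1/79236) = 20923/79236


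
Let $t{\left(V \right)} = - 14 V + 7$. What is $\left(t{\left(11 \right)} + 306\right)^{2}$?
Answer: $25281$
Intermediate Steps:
$t{\left(V \right)} = 7 - 14 V$
$\left(t{\left(11 \right)} + 306\right)^{2} = \left(\left(7 - 154\right) + 306\right)^{2} = \left(-147 + 306\right)^{2} = 159^{2} = 25281$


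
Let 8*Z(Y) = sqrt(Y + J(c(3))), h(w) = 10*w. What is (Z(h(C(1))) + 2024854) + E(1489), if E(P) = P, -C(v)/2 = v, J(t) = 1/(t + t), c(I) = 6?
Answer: 2026343 + I*sqrt(717)/48 ≈ 2.0263e+6 + 0.55785*I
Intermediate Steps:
J(t) = 1/(2*t)
C(v) = -2*v
Z(Y) = sqrt(1/12 + Y)/8 (Z(Y) = sqrt(Y + (1/2)/6)/8 = sqrt(Y + (1/2)*(1/6))/8 = sqrt(Y + 1/12)/8 = sqrt(1/12 + Y)/8)
(Z(h(C(1))) + 2024854) + E(1489) = (sqrt(3 + 36*(10*(-2*1)))/48 + 2024854) + 1489 = (sqrt(3 + 36*(10*(-2)))/48 + 2024854) + 1489 = (sqrt(3 + 36*(-20))/48 + 2024854) + 1489 = (sqrt(3 - 720)/48 + 2024854) + 1489 = (sqrt(-717)/48 + 2024854) + 1489 = ((I*sqrt(717))/48 + 2024854) + 1489 = (I*sqrt(717)/48 + 2024854) + 1489 = (2024854 + I*sqrt(717)/48) + 1489 = 2026343 + I*sqrt(717)/48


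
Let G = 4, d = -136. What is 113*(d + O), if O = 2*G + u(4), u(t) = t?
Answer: -14012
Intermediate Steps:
O = 12 (O = 2*4 + 4 = 8 + 4 = 12)
113*(d + O) = 113*(-136 + 12) = 113*(-124) = -14012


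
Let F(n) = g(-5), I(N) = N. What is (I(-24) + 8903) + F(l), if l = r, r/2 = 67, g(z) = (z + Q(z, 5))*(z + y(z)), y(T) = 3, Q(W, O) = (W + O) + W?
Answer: 8899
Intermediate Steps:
Q(W, O) = O + 2*W (Q(W, O) = (O + W) + W = O + 2*W)
g(z) = (3 + z)*(5 + 3*z) (g(z) = (z + (5 + 2*z))*(z + 3) = (5 + 3*z)*(3 + z) = (3 + z)*(5 + 3*z))
r = 134 (r = 2*67 = 134)
l = 134
F(n) = 20 (F(n) = 15 + 3*(-5)² + 14*(-5) = 15 + 3*25 - 70 = 15 + 75 - 70 = 20)
(I(-24) + 8903) + F(l) = (-24 + 8903) + 20 = 8879 + 20 = 8899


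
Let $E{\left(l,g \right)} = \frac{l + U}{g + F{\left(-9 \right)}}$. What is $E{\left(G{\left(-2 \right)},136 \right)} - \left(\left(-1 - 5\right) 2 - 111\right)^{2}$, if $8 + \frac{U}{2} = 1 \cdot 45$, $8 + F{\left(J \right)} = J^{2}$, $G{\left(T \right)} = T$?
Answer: $- \frac{3161889}{209} \approx -15129.0$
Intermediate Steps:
$F{\left(J \right)} = -8 + J^{2}$
$U = 74$ ($U = -16 + 2 \cdot 1 \cdot 45 = -16 + 2 \cdot 45 = -16 + 90 = 74$)
$E{\left(l,g \right)} = \frac{74 + l}{73 + g}$ ($E{\left(l,g \right)} = \frac{l + 74}{g - \left(8 - \left(-9\right)^{2}\right)} = \frac{74 + l}{g + \left(-8 + 81\right)} = \frac{74 + l}{g + 73} = \frac{74 + l}{73 + g}$)
$E{\left(G{\left(-2 \right)},136 \right)} - \left(\left(-1 - 5\right) 2 - 111\right)^{2} = \frac{74 - 2}{73 + 136} - \left(\left(-1 - 5\right) 2 - 111\right)^{2} = \frac{1}{209} \cdot 72 - \left(\left(-6\right) 2 - 111\right)^{2} = \frac{1}{209} \cdot 72 - \left(-12 - 111\right)^{2} = \frac{72}{209} - \left(-123\right)^{2} = \frac{72}{209} - 15129 = - \frac{3161889}{209}$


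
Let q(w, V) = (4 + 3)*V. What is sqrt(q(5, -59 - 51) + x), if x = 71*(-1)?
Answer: 29*I ≈ 29.0*I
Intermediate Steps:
q(w, V) = 7*V
x = -71
sqrt(q(5, -59 - 51) + x) = sqrt(7*(-59 - 51) - 71) = sqrt(7*(-110) - 71) = sqrt(-770 - 71) = sqrt(-841) = 29*I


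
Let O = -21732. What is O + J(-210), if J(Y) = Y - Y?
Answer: -21732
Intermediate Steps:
J(Y) = 0
O + J(-210) = -21732 + 0 = -21732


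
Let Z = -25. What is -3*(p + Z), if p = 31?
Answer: -18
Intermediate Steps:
-3*(p + Z) = -3*(31 - 25) = -3*6 = -18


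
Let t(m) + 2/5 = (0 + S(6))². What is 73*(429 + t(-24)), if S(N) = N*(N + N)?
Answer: 2048599/5 ≈ 4.0972e+5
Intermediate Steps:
S(N) = 2*N² (S(N) = N*(2*N) = 2*N²)
t(m) = 25918/5 (t(m) = -⅖ + (0 + 2*6²)² = -⅖ + (0 + 2*36)² = -⅖ + (0 + 72)² = -⅖ + 72² = -⅖ + 5184 = 25918/5)
73*(429 + t(-24)) = 73*(429 + 25918/5) = 73*(28063/5) = 2048599/5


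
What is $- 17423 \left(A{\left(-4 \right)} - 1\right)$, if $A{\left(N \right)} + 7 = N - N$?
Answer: $139384$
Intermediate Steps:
$A{\left(N \right)} = -7$ ($A{\left(N \right)} = -7 + \left(N - N\right) = -7 + 0 = -7$)
$- 17423 \left(A{\left(-4 \right)} - 1\right) = - 17423 \left(-7 - 1\right) = \left(-17423\right) \left(-8\right) = 139384$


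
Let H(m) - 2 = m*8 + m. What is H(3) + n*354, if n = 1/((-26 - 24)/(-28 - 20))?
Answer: 9221/25 ≈ 368.84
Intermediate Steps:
H(m) = 2 + 9*m (H(m) = 2 + (m*8 + m) = 2 + (8*m + m) = 2 + 9*m)
n = 24/25 (n = 1/(-50/(-48)) = 1/(-50*(-1/48)) = 1/(25/24) = 24/25 ≈ 0.96000)
H(3) + n*354 = (2 + 9*3) + (24/25)*354 = (2 + 27) + 8496/25 = 29 + 8496/25 = 9221/25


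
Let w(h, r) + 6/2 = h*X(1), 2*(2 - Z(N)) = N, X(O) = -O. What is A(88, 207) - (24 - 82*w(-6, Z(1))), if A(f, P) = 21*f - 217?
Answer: 1853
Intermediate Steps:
Z(N) = 2 - N/2
A(f, P) = -217 + 21*f
w(h, r) = -3 - h (w(h, r) = -3 + h*(-1*1) = -3 + h*(-1) = -3 - h)
A(88, 207) - (24 - 82*w(-6, Z(1))) = (-217 + 21*88) - (24 - 82*(-3 - 1*(-6))) = (-217 + 1848) - (24 - 82*(-3 + 6)) = 1631 - (24 - 82*3) = 1631 - (24 - 246) = 1631 - 1*(-222) = 1631 + 222 = 1853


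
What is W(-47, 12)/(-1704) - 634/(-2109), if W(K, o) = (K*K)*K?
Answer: 24449227/399304 ≈ 61.230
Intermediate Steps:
W(K, o) = K³ (W(K, o) = K²*K = K³)
W(-47, 12)/(-1704) - 634/(-2109) = (-47)³/(-1704) - 634/(-2109) = -103823*(-1/1704) - 634*(-1/2109) = 103823/1704 + 634/2109 = 24449227/399304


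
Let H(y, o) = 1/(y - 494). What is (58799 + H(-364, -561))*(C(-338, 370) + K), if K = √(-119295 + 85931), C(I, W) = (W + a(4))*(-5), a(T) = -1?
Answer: -31026467715/286 + 50449541*I*√8341/429 ≈ -1.0848e+8 + 1.074e+7*I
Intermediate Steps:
C(I, W) = 5 - 5*W (C(I, W) = (W - 1)*(-5) = (-1 + W)*(-5) = 5 - 5*W)
H(y, o) = 1/(-494 + y)
K = 2*I*√8341 (K = √(-33364) = 2*I*√8341 ≈ 182.66*I)
(58799 + H(-364, -561))*(C(-338, 370) + K) = (58799 + 1/(-494 - 364))*((5 - 5*370) + 2*I*√8341) = (58799 + 1/(-858))*((5 - 1850) + 2*I*√8341) = (58799 - 1/858)*(-1845 + 2*I*√8341) = 50449541*(-1845 + 2*I*√8341)/858 = -31026467715/286 + 50449541*I*√8341/429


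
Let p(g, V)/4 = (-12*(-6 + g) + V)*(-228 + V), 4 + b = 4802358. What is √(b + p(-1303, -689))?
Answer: 3*I*√5587482 ≈ 7091.4*I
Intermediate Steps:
b = 4802354 (b = -4 + 4802358 = 4802354)
p(g, V) = 4*(-228 + V)*(72 + V - 12*g) (p(g, V) = 4*((-12*(-6 + g) + V)*(-228 + V)) = 4*(((72 - 12*g) + V)*(-228 + V)) = 4*((72 + V - 12*g)*(-228 + V)) = 4*((-228 + V)*(72 + V - 12*g)) = 4*(-228 + V)*(72 + V - 12*g))
√(b + p(-1303, -689)) = √(4802354 + (-65664 - 624*(-689) + 4*(-689)² + 10944*(-1303) - 48*(-689)*(-1303))) = √(4802354 + (-65664 + 429936 + 4*474721 - 14260032 - 43092816)) = √(4802354 + (-65664 + 429936 + 1898884 - 14260032 - 43092816)) = √(4802354 - 55089692) = √(-50287338) = 3*I*√5587482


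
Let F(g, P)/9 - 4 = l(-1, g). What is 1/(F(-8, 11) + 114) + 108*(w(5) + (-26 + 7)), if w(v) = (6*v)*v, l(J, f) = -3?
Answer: 1740205/123 ≈ 14148.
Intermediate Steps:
w(v) = 6*v²
F(g, P) = 9 (F(g, P) = 36 + 9*(-3) = 36 - 27 = 9)
1/(F(-8, 11) + 114) + 108*(w(5) + (-26 + 7)) = 1/(9 + 114) + 108*(6*5² + (-26 + 7)) = 1/123 + 108*(6*25 - 19) = 1/123 + 108*(150 - 19) = 1/123 + 108*131 = 1/123 + 14148 = 1740205/123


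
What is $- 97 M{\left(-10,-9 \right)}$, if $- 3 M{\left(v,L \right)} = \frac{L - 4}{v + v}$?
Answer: $\frac{1261}{60} \approx 21.017$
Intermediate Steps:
$M{\left(v,L \right)} = - \frac{-4 + L}{6 v}$ ($M{\left(v,L \right)} = - \frac{\left(L - 4\right) \frac{1}{v + v}}{3} = - \frac{\left(-4 + L\right) \frac{1}{2 v}}{3} = - \frac{\frac{1}{2} \frac{1}{v} \left(-4 + L\right)}{3} = - \frac{-4 + L}{6 v}$)
$- 97 M{\left(-10,-9 \right)} = - 97 \frac{4 - -9}{6 \left(-10\right)} = - 97 \cdot \frac{1}{6} \left(- \frac{1}{10}\right) \left(4 + 9\right) = - 97 \cdot \frac{1}{6} \left(- \frac{1}{10}\right) 13 = \left(-97\right) \left(- \frac{13}{60}\right) = \frac{1261}{60}$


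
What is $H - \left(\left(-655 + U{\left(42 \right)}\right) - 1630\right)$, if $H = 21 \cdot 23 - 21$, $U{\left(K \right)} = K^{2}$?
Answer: $983$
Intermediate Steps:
$H = 462$ ($H = 483 - 21 = 462$)
$H - \left(\left(-655 + U{\left(42 \right)}\right) - 1630\right) = 462 - \left(\left(-655 + 42^{2}\right) - 1630\right) = 462 - \left(\left(-655 + 1764\right) - 1630\right) = 462 - \left(1109 - 1630\right) = 462 - -521 = 462 + 521 = 983$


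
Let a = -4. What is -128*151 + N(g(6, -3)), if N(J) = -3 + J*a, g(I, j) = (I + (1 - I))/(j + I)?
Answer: -57997/3 ≈ -19332.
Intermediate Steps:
g(I, j) = 1/(I + j)
N(J) = -3 - 4*J (N(J) = -3 + J*(-4) = -3 - 4*J)
-128*151 + N(g(6, -3)) = -128*151 + (-3 - 4/(6 - 3)) = -19328 + (-3 - 4/3) = -19328 - 13/3 = -57997/3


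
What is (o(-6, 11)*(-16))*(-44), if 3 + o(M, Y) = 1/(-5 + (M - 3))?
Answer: -15136/7 ≈ -2162.3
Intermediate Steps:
o(M, Y) = -3 + 1/(-8 + M) (o(M, Y) = -3 + 1/(-5 + (M - 3)) = -3 + 1/(-5 + (-3 + M)) = -3 + 1/(-8 + M))
(o(-6, 11)*(-16))*(-44) = (((25 - 3*(-6))/(-8 - 6))*(-16))*(-44) = (((25 + 18)/(-14))*(-16))*(-44) = (-1/14*43*(-16))*(-44) = -43/14*(-16)*(-44) = (344/7)*(-44) = -15136/7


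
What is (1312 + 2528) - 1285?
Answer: 2555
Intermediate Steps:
(1312 + 2528) - 1285 = 3840 - 1285 = 2555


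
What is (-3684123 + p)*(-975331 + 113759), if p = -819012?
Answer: 3879775028220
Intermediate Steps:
(-3684123 + p)*(-975331 + 113759) = (-3684123 - 819012)*(-975331 + 113759) = -4503135*(-861572) = 3879775028220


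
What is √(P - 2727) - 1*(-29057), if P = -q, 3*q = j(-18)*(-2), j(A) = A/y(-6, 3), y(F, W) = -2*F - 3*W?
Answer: 29057 + I*√2731 ≈ 29057.0 + 52.259*I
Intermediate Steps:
y(F, W) = -3*W - 2*F
j(A) = A/3 (j(A) = A/(-3*3 - 2*(-6)) = A/(-9 + 12) = A/3)
q = 4 (q = (((⅓)*(-18))*(-2))/3 = (-6*(-2))/3 = (⅓)*12 = 4)
P = -4 (P = -1*4 = -4)
√(P - 2727) - 1*(-29057) = √(-4 - 2727) - 1*(-29057) = √(-2731) + 29057 = I*√2731 + 29057 = 29057 + I*√2731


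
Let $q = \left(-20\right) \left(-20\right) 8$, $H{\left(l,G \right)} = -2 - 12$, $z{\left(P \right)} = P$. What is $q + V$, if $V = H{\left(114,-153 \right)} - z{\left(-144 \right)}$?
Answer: $3330$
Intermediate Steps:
$H{\left(l,G \right)} = -14$ ($H{\left(l,G \right)} = -2 - 12 = -14$)
$q = 3200$ ($q = 400 \cdot 8 = 3200$)
$V = 130$ ($V = -14 - -144 = -14 + 144 = 130$)
$q + V = 3200 + 130 = 3330$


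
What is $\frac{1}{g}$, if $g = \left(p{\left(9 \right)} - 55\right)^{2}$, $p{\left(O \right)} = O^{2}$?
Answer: $\frac{1}{676} \approx 0.0014793$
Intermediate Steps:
$g = 676$ ($g = \left(9^{2} - 55\right)^{2} = \left(81 - 55\right)^{2} = 26^{2} = 676$)
$\frac{1}{g} = \frac{1}{676}$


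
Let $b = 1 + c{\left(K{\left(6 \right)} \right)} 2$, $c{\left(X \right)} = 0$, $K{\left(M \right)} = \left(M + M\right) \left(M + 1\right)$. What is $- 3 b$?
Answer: $-3$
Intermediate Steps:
$K{\left(M \right)} = 2 M \left(1 + M\right)$
$b = 1$ ($b = 1 + 0 \cdot 2 = 1 + 0 = 1$)
$- 3 b = \left(-3\right) 1 = -3$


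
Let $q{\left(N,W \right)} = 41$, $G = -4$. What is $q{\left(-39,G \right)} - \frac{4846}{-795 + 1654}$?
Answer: $\frac{30373}{859} \approx 35.359$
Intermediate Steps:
$q{\left(-39,G \right)} - \frac{4846}{-795 + 1654} = 41 - \frac{4846}{-795 + 1654} = 41 - \frac{4846}{859} = \frac{30373}{859}$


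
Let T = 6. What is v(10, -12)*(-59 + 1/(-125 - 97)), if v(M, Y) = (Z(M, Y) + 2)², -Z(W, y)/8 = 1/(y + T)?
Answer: -654950/999 ≈ -655.61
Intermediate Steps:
Z(W, y) = -8/(6 + y) (Z(W, y) = -8/(y + 6) = -8/(6 + y))
v(M, Y) = (2 - 8/(6 + Y))² (v(M, Y) = (-8/(6 + Y) + 2)² = (2 - 8/(6 + Y))²)
v(10, -12)*(-59 + 1/(-125 - 97)) = (4*(2 - 12)²/(6 - 12)²)*(-59 + 1/(-125 - 97)) = (4*(-10)²/(-6)²)*(-59 + 1/(-222)) = (4*100*(1/36))*(-59 - 1/222) = (100/9)*(-13099/222) = -654950/999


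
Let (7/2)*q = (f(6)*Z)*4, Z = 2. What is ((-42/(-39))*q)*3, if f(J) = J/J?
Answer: 96/13 ≈ 7.3846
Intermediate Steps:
f(J) = 1
q = 16/7 (q = 2*((1*2)*4)/7 = 2*(2*4)/7 = (2/7)*8 = 16/7 ≈ 2.2857)
((-42/(-39))*q)*3 = (-42/(-39)*(16/7))*3 = (-42*(-1/39)*(16/7))*3 = ((14/13)*(16/7))*3 = (32/13)*3 = 96/13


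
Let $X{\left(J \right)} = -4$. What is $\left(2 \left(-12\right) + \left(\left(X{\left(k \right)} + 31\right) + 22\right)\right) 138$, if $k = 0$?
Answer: $3450$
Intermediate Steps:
$\left(2 \left(-12\right) + \left(\left(X{\left(k \right)} + 31\right) + 22\right)\right) 138 = \left(2 \left(-12\right) + \left(\left(-4 + 31\right) + 22\right)\right) 138 = \left(-24 + \left(27 + 22\right)\right) 138 = \left(-24 + 49\right) 138 = 25 \cdot 138 = 3450$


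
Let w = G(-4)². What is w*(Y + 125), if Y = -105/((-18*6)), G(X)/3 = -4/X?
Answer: 4535/4 ≈ 1133.8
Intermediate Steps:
G(X) = -12/X (G(X) = 3*(-4/X) = -12/X)
w = 9 (w = (-12/(-4))² = (-12*(-¼))² = 3² = 9)
Y = 35/36 (Y = -105/(-108) = -105*(-1/108) = 35/36 ≈ 0.97222)
w*(Y + 125) = 9*(35/36 + 125) = 9*(4535/36) = 4535/4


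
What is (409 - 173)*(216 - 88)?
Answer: 30208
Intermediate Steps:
(409 - 173)*(216 - 88) = 236*128 = 30208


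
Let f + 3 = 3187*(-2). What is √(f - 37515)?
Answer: 2*I*√10973 ≈ 209.5*I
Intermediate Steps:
f = -6377 (f = -3 + 3187*(-2) = -3 - 6374 = -6377)
√(f - 37515) = √(-6377 - 37515) = √(-43892) = 2*I*√10973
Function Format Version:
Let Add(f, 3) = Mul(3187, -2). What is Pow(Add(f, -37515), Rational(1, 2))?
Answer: Mul(2, I, Pow(10973, Rational(1, 2))) ≈ Mul(209.50, I)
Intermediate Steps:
f = -6377 (f = Add(-3, Mul(3187, -2)) = Add(-3, -6374) = -6377)
Pow(Add(f, -37515), Rational(1, 2)) = Pow(Add(-6377, -37515), Rational(1, 2)) = Pow(-43892, Rational(1, 2)) = Mul(2, I, Pow(10973, Rational(1, 2)))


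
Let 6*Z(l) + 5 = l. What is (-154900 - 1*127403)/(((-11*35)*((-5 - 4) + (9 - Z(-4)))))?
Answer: 26886/55 ≈ 488.84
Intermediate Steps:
Z(l) = -5/6 + l/6
(-154900 - 1*127403)/(((-11*35)*((-5 - 4) + (9 - Z(-4))))) = (-154900 - 1*127403)/(((-11*35)*((-5 - 4) + (9 - (-5/6 + (1/6)*(-4)))))) = (-154900 - 127403)/((-385*(-9 + (9 - (-5/6 - 2/3))))) = -282303*(-1/(385*(-9 + (9 - 1*(-3/2))))) = -282303*(-1/(385*(-9 + (9 + 3/2)))) = -282303*(-1/(385*(-9 + 21/2))) = -282303/((-385*3/2)) = -282303/(-1155/2) = -282303*(-2/1155) = 26886/55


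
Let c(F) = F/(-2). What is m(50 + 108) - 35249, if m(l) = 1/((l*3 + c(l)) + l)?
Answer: -19492696/553 ≈ -35249.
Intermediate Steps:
c(F) = -F/2 (c(F) = F*(-½) = -F/2)
m(l) = 2/(7*l) (m(l) = 1/((l*3 - l/2) + l) = 1/((3*l - l/2) + l) = 1/(5*l/2 + l) = 1/(7*l/2) = 2/(7*l))
m(50 + 108) - 35249 = 2/(7*(50 + 108)) - 35249 = (2/7)/158 - 35249 = (2/7)*(1/158) - 35249 = 1/553 - 35249 = -19492696/553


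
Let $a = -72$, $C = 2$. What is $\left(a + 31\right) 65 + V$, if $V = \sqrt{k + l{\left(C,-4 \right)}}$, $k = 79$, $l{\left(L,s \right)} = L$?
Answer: $-2656$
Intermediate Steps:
$V = 9$ ($V = \sqrt{79 + 2} = \sqrt{81} = 9$)
$\left(a + 31\right) 65 + V = \left(-72 + 31\right) 65 + 9 = \left(-41\right) 65 + 9 = -2665 + 9 = -2656$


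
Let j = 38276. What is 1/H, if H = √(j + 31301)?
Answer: √69577/69577 ≈ 0.0037911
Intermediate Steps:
H = √69577 (H = √(38276 + 31301) = √69577 ≈ 263.77)
1/H = 1/(√69577) = √69577/69577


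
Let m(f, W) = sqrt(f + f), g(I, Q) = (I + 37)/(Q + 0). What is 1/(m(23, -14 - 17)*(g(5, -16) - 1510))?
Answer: -4*sqrt(46)/278323 ≈ -9.7474e-5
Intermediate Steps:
g(I, Q) = (37 + I)/Q
m(f, W) = sqrt(2)*sqrt(f) (m(f, W) = sqrt(2*f) = sqrt(2)*sqrt(f))
1/(m(23, -14 - 17)*(g(5, -16) - 1510)) = 1/((sqrt(2)*sqrt(23))*((37 + 5)/(-16) - 1510)) = 1/(sqrt(46)*(-1/16*42 - 1510)) = 1/(sqrt(46)*(-21/8 - 1510)) = 1/(sqrt(46)*(-12101/8)) = 1/(-12101*sqrt(46)/8) = -4*sqrt(46)/278323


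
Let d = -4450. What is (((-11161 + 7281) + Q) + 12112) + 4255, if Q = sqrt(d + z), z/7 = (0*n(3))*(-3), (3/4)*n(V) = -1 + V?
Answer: 12487 + 5*I*sqrt(178) ≈ 12487.0 + 66.708*I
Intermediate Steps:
n(V) = -4/3 + 4*V/3 (n(V) = 4*(-1 + V)/3 = -4/3 + 4*V/3)
z = 0 (z = 7*((0*(-4/3 + (4/3)*3))*(-3)) = 7*((0*(-4/3 + 4))*(-3)) = 7*((0*(8/3))*(-3)) = 7*(0*(-3)) = 7*0 = 0)
Q = 5*I*sqrt(178) (Q = sqrt(-4450 + 0) = sqrt(-4450) = 5*I*sqrt(178) ≈ 66.708*I)
(((-11161 + 7281) + Q) + 12112) + 4255 = (((-11161 + 7281) + 5*I*sqrt(178)) + 12112) + 4255 = ((-3880 + 5*I*sqrt(178)) + 12112) + 4255 = (8232 + 5*I*sqrt(178)) + 4255 = 12487 + 5*I*sqrt(178)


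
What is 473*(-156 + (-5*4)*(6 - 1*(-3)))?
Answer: -158928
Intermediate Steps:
473*(-156 + (-5*4)*(6 - 1*(-3))) = 473*(-156 - 20*(6 + 3)) = 473*(-156 - 20*9) = 473*(-156 - 180) = 473*(-336) = -158928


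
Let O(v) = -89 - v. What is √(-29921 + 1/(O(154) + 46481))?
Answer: I*√63969681014886/46238 ≈ 172.98*I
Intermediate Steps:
√(-29921 + 1/(O(154) + 46481)) = √(-29921 + 1/((-89 - 1*154) + 46481)) = √(-29921 + 1/((-89 - 154) + 46481)) = √(-29921 + 1/(-243 + 46481)) = √(-29921 + 1/46238) = √(-1383487197/46238) = I*√63969681014886/46238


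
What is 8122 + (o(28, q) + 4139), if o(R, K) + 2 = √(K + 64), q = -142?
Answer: 12259 + I*√78 ≈ 12259.0 + 8.8318*I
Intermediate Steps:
o(R, K) = -2 + √(64 + K) (o(R, K) = -2 + √(K + 64) = -2 + √(64 + K))
8122 + (o(28, q) + 4139) = 8122 + ((-2 + √(64 - 142)) + 4139) = 8122 + ((-2 + √(-78)) + 4139) = 8122 + ((-2 + I*√78) + 4139) = 8122 + (4137 + I*√78) = 12259 + I*√78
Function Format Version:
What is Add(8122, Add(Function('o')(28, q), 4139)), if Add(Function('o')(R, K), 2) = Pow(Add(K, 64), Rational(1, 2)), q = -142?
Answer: Add(12259, Mul(I, Pow(78, Rational(1, 2)))) ≈ Add(12259., Mul(8.8318, I))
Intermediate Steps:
Function('o')(R, K) = Add(-2, Pow(Add(64, K), Rational(1, 2))) (Function('o')(R, K) = Add(-2, Pow(Add(K, 64), Rational(1, 2))) = Add(-2, Pow(Add(64, K), Rational(1, 2))))
Add(8122, Add(Function('o')(28, q), 4139)) = Add(8122, Add(Add(-2, Pow(Add(64, -142), Rational(1, 2))), 4139)) = Add(8122, Add(Add(-2, Pow(-78, Rational(1, 2))), 4139)) = Add(8122, Add(Add(-2, Mul(I, Pow(78, Rational(1, 2)))), 4139)) = Add(8122, Add(4137, Mul(I, Pow(78, Rational(1, 2))))) = Add(12259, Mul(I, Pow(78, Rational(1, 2))))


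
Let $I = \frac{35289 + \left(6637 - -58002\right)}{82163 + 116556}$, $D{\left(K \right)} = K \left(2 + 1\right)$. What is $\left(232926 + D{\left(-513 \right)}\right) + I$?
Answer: $\frac{45981093181}{198719} \approx 2.3139 \cdot 10^{5}$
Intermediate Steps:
$D{\left(K \right)} = 3 K$ ($D{\left(K \right)} = K 3 = 3 K$)
$I = \frac{99928}{198719}$ ($I = \frac{35289 + \left(6637 + 58002\right)}{198719} = \left(35289 + 64639\right) \frac{1}{198719} = 99928 \cdot \frac{1}{198719} = \frac{99928}{198719} \approx 0.50286$)
$\left(232926 + D{\left(-513 \right)}\right) + I = \left(232926 + 3 \left(-513\right)\right) + \frac{99928}{198719} = \left(232926 - 1539\right) + \frac{99928}{198719} = 231387 + \frac{99928}{198719} = \frac{45981093181}{198719}$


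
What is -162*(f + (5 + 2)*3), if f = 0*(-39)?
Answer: -3402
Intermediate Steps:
f = 0
-162*(f + (5 + 2)*3) = -162*(0 + (5 + 2)*3) = -162*(0 + 7*3) = -162*(0 + 21) = -162*21 = -3402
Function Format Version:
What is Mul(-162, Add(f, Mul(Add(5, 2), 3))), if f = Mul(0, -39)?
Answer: -3402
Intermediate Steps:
f = 0
Mul(-162, Add(f, Mul(Add(5, 2), 3))) = Mul(-162, Add(0, Mul(Add(5, 2), 3))) = Mul(-162, Add(0, Mul(7, 3))) = Mul(-162, Add(0, 21)) = Mul(-162, 21) = -3402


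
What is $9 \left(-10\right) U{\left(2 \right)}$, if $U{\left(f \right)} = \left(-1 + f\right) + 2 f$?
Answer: $-450$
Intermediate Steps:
$U{\left(f \right)} = -1 + 3 f$
$9 \left(-10\right) U{\left(2 \right)} = 9 \left(-10\right) \left(-1 + 3 \cdot 2\right) = - 90 \left(-1 + 6\right) = \left(-90\right) 5 = -450$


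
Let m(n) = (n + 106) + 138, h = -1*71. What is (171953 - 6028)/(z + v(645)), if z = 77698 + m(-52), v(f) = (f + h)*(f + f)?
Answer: 6637/32734 ≈ 0.20276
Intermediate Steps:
h = -71
m(n) = 244 + n (m(n) = (106 + n) + 138 = 244 + n)
v(f) = 2*f*(-71 + f) (v(f) = (f - 71)*(f + f) = (-71 + f)*(2*f) = 2*f*(-71 + f))
z = 77890 (z = 77698 + (244 - 52) = 77698 + 192 = 77890)
(171953 - 6028)/(z + v(645)) = (171953 - 6028)/(77890 + 2*645*(-71 + 645)) = 165925/(77890 + 2*645*574) = 165925/(77890 + 740460) = 165925/818350 = 165925*(1/818350) = 6637/32734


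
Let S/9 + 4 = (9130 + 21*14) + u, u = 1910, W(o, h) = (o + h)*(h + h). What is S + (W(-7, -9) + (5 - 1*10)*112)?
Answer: 101698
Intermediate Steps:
W(o, h) = 2*h*(h + o) (W(o, h) = (h + o)*(2*h) = 2*h*(h + o))
S = 101970 (S = -36 + 9*((9130 + 21*14) + 1910) = -36 + 9*((9130 + 294) + 1910) = -36 + 9*(9424 + 1910) = -36 + 9*11334 = -36 + 102006 = 101970)
S + (W(-7, -9) + (5 - 1*10)*112) = 101970 + (2*(-9)*(-9 - 7) + (5 - 1*10)*112) = 101970 + (2*(-9)*(-16) + (5 - 10)*112) = 101970 + (288 - 5*112) = 101970 + (288 - 560) = 101970 - 272 = 101698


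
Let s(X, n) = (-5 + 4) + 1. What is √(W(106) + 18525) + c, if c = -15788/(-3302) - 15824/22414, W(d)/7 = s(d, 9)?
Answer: 75405346/18502757 + 5*√741 ≈ 140.18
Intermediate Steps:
s(X, n) = 0 (s(X, n) = -1 + 1 = 0)
W(d) = 0 (W(d) = 7*0 = 0)
c = 75405346/18502757 (c = -15788*(-1/3302) - 15824*1/22414 = 7894/1651 - 7912/11207 = 75405346/18502757 ≈ 4.0754)
√(W(106) + 18525) + c = √(0 + 18525) + 75405346/18502757 = √18525 + 75405346/18502757 = 5*√741 + 75405346/18502757 = 75405346/18502757 + 5*√741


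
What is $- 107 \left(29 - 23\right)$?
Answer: $-642$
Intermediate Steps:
$- 107 \left(29 - 23\right) = \left(-107\right) 6 = -642$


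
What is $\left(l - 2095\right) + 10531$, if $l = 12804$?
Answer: $21240$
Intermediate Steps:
$\left(l - 2095\right) + 10531 = \left(12804 - 2095\right) + 10531 = 10709 + 10531 = 21240$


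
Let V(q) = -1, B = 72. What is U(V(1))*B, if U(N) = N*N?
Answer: 72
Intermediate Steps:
U(N) = N²
U(V(1))*B = (-1)²*72 = 1*72 = 72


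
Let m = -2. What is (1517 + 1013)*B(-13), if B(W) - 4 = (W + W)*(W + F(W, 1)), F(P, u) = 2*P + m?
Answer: 2707100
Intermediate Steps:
F(P, u) = -2 + 2*P (F(P, u) = 2*P - 2 = -2 + 2*P)
B(W) = 4 + 2*W*(-2 + 3*W) (B(W) = 4 + (W + W)*(W + (-2 + 2*W)) = 4 + (2*W)*(-2 + 3*W) = 4 + 2*W*(-2 + 3*W))
(1517 + 1013)*B(-13) = (1517 + 1013)*(4 - 4*(-13) + 6*(-13)²) = 2530*(4 + 52 + 6*169) = 2530*(4 + 52 + 1014) = 2530*1070 = 2707100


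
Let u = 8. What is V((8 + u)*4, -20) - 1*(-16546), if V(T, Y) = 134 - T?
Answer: 16616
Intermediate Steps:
V((8 + u)*4, -20) - 1*(-16546) = (134 - (8 + 8)*4) - 1*(-16546) = (134 - 16*4) + 16546 = (134 - 1*64) + 16546 = (134 - 64) + 16546 = 70 + 16546 = 16616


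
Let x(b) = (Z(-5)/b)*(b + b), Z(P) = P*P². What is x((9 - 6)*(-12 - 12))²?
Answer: 62500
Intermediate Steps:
Z(P) = P³
x(b) = -250 (x(b) = ((-5)³/b)*(b + b) = (-125/b)*(2*b) = -250)
x((9 - 6)*(-12 - 12))² = (-250)² = 62500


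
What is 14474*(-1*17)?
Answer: -246058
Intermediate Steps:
14474*(-1*17) = 14474*(-17) = -246058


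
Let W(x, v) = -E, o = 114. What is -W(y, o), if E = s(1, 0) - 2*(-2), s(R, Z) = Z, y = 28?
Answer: 4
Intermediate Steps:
E = 4 (E = 0 - 2*(-2) = 0 + 4 = 4)
W(x, v) = -4 (W(x, v) = -1*4 = -4)
-W(y, o) = -1*(-4) = 4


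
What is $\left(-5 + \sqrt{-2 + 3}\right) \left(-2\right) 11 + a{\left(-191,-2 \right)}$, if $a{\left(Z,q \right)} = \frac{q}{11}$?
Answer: $\frac{966}{11} \approx 87.818$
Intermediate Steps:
$a{\left(Z,q \right)} = \frac{q}{11}$ ($a{\left(Z,q \right)} = q \frac{1}{11} = \frac{q}{11}$)
$\left(-5 + \sqrt{-2 + 3}\right) \left(-2\right) 11 + a{\left(-191,-2 \right)} = \left(-5 + \sqrt{-2 + 3}\right) \left(-2\right) 11 + \frac{1}{11} \left(-2\right) = \left(-5 + \sqrt{1}\right) \left(-2\right) 11 - \frac{2}{11} = \left(-5 + 1\right) \left(-2\right) 11 - \frac{2}{11} = \left(-4\right) \left(-2\right) 11 - \frac{2}{11} = 8 \cdot 11 - \frac{2}{11} = 88 - \frac{2}{11} = \frac{966}{11}$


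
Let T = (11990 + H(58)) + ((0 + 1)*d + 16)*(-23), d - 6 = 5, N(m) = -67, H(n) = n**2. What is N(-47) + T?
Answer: 14666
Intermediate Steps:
d = 11 (d = 6 + 5 = 11)
T = 14733 (T = (11990 + 58**2) + ((0 + 1)*11 + 16)*(-23) = (11990 + 3364) + (1*11 + 16)*(-23) = 15354 + (11 + 16)*(-23) = 15354 + 27*(-23) = 15354 - 621 = 14733)
N(-47) + T = -67 + 14733 = 14666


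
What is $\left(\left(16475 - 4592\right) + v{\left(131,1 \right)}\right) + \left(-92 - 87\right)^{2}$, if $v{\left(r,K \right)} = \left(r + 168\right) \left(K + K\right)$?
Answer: $44522$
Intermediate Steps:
$v{\left(r,K \right)} = 2 K \left(168 + r\right)$ ($v{\left(r,K \right)} = \left(168 + r\right) 2 K = 2 K \left(168 + r\right)$)
$\left(\left(16475 - 4592\right) + v{\left(131,1 \right)}\right) + \left(-92 - 87\right)^{2} = \left(\left(16475 - 4592\right) + 2 \cdot 1 \left(168 + 131\right)\right) + \left(-92 - 87\right)^{2} = \left(\left(16475 - 4592\right) + 2 \cdot 1 \cdot 299\right) + \left(-179\right)^{2} = \left(11883 + 598\right) + 32041 = 12481 + 32041 = 44522$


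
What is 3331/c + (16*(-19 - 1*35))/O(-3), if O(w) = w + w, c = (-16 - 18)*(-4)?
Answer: 22915/136 ≈ 168.49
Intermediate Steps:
c = 136 (c = -34*(-4) = 136)
O(w) = 2*w
3331/c + (16*(-19 - 1*35))/O(-3) = 3331/136 + (16*(-19 - 1*35))/((2*(-3))) = 3331*(1/136) + (16*(-19 - 35))/(-6) = 3331/136 + (16*(-54))*(-1/6) = 3331/136 - 864*(-1/6) = 3331/136 + 144 = 22915/136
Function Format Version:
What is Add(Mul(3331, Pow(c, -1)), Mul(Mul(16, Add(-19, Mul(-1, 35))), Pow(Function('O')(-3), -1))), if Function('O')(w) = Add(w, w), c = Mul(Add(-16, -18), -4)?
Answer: Rational(22915, 136) ≈ 168.49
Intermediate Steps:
c = 136 (c = Mul(-34, -4) = 136)
Function('O')(w) = Mul(2, w)
Add(Mul(3331, Pow(c, -1)), Mul(Mul(16, Add(-19, Mul(-1, 35))), Pow(Function('O')(-3), -1))) = Add(Mul(3331, Pow(136, -1)), Mul(Mul(16, Add(-19, Mul(-1, 35))), Pow(Mul(2, -3), -1))) = Add(Mul(3331, Rational(1, 136)), Mul(Mul(16, Add(-19, -35)), Pow(-6, -1))) = Add(Rational(3331, 136), Mul(Mul(16, -54), Rational(-1, 6))) = Add(Rational(3331, 136), Mul(-864, Rational(-1, 6))) = Add(Rational(3331, 136), 144) = Rational(22915, 136)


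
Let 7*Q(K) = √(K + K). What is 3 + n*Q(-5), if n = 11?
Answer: 3 + 11*I*√10/7 ≈ 3.0 + 4.9693*I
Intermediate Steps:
Q(K) = √2*√K/7 (Q(K) = √(K + K)/7 = √(2*K)/7 = (√2*√K)/7 = √2*√K/7)
3 + n*Q(-5) = 3 + 11*(√2*√(-5)/7) = 3 + 11*(√2*(I*√5)/7) = 3 + 11*(I*√10/7) = 3 + 11*I*√10/7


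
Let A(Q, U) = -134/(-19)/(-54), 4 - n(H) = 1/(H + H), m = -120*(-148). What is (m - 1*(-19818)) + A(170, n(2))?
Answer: 19277447/513 ≈ 37578.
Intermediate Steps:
m = 17760
n(H) = 4 - 1/(2*H) (n(H) = 4 - 1/(H + H) = 4 - 1/(2*H))
A(Q, U) = -67/513 (A(Q, U) = -134*(-1/19)*(-1/54) = (134/19)*(-1/54) = -67/513)
(m - 1*(-19818)) + A(170, n(2)) = (17760 - 1*(-19818)) - 67/513 = (17760 + 19818) - 67/513 = 37578 - 67/513 = 19277447/513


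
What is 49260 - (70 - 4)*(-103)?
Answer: 56058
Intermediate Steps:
49260 - (70 - 4)*(-103) = 49260 - 66*(-103) = 49260 - 1*(-6798) = 49260 + 6798 = 56058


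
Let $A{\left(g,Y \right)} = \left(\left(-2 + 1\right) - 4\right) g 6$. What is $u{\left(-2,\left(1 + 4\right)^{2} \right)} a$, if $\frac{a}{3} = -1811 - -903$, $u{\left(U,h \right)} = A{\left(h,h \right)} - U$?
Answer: $2037552$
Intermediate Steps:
$A{\left(g,Y \right)} = - 30 g$ ($A{\left(g,Y \right)} = \left(-1 - 4\right) g 6 = - 5 g 6 = - 30 g$)
$u{\left(U,h \right)} = - U - 30 h$ ($u{\left(U,h \right)} = - 30 h - U = - U - 30 h$)
$a = -2724$ ($a = 3 \left(-1811 - -903\right) = 3 \left(-1811 + 903\right) = 3 \left(-908\right) = -2724$)
$u{\left(-2,\left(1 + 4\right)^{2} \right)} a = \left(\left(-1\right) \left(-2\right) - 30 \left(1 + 4\right)^{2}\right) \left(-2724\right) = \left(2 - 30 \cdot 5^{2}\right) \left(-2724\right) = \left(2 - 750\right) \left(-2724\right) = \left(-748\right) \left(-2724\right) = 2037552$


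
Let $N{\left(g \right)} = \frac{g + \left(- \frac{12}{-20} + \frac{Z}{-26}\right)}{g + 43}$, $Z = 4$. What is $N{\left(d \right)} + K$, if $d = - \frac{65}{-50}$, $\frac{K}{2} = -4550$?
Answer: $- \frac{52406673}{5759} \approx -9100.0$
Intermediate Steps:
$K = -9100$ ($K = 2 \left(-4550\right) = -9100$)
$d = \frac{13}{10}$ ($d = \left(-65\right) \left(- \frac{1}{50}\right) = \frac{13}{10} \approx 1.3$)
$N{\left(g \right)} = \frac{\frac{29}{65} + g}{43 + g}$ ($N{\left(g \right)} = \frac{g + \left(- \frac{12}{-20} + \frac{4}{-26}\right)}{g + 43} = \frac{g + \left(\left(-12\right) \left(- \frac{1}{20}\right) + 4 \left(- \frac{1}{26}\right)\right)}{43 + g} = \frac{g + \left(\frac{3}{5} - \frac{2}{13}\right)}{43 + g} = \frac{g + \frac{29}{65}}{43 + g} = \frac{\frac{29}{65} + g}{43 + g}$)
$N{\left(d \right)} + K = \frac{\frac{29}{65} + \frac{13}{10}}{43 + \frac{13}{10}} - 9100 = \frac{1}{\frac{443}{10}} \cdot \frac{227}{130} - 9100 = \frac{10}{443} \cdot \frac{227}{130} - 9100 = \frac{227}{5759} - 9100 = - \frac{52406673}{5759}$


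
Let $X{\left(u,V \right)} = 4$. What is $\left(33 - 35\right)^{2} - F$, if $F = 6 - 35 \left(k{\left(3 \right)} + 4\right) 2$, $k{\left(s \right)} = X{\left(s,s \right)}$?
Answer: $558$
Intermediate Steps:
$k{\left(s \right)} = 4$
$F = -554$ ($F = 6 - 35 \left(4 + 4\right) 2 = 6 - 35 \cdot 8 \cdot 2 = 6 - 560 = -554$)
$\left(33 - 35\right)^{2} - F = \left(33 - 35\right)^{2} - -554 = \left(-2\right)^{2} + 554 = 4 + 554 = 558$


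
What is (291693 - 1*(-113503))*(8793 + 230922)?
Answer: 97131559140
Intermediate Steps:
(291693 - 1*(-113503))*(8793 + 230922) = (291693 + 113503)*239715 = 405196*239715 = 97131559140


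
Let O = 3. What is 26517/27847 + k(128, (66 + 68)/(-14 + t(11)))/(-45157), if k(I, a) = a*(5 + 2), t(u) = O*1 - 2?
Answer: 2227526669/2335332961 ≈ 0.95384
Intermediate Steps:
t(u) = 1 (t(u) = 3*1 - 2 = 3 - 2 = 1)
k(I, a) = 7*a (k(I, a) = a*7 = 7*a)
26517/27847 + k(128, (66 + 68)/(-14 + t(11)))/(-45157) = 26517/27847 + (7*((66 + 68)/(-14 + 1)))/(-45157) = 26517*(1/27847) + (7*(134/(-13)))*(-1/45157) = 26517/27847 + (7*(134*(-1/13)))*(-1/45157) = 26517/27847 + (7*(-134/13))*(-1/45157) = 26517/27847 - 938/13*(-1/45157) = 26517/27847 + 134/83863 = 2227526669/2335332961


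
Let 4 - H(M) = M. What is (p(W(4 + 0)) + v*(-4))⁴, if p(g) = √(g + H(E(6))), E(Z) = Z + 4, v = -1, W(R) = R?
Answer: (4 + I*√2)⁴ ≈ 68.0 + 316.78*I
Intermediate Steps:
E(Z) = 4 + Z
H(M) = 4 - M
p(g) = √(-6 + g) (p(g) = √(g + (4 - (4 + 6))) = √(g + (4 - 1*10)) = √(g + (4 - 10)) = √(g - 6) = √(-6 + g))
(p(W(4 + 0)) + v*(-4))⁴ = (√(-6 + (4 + 0)) - 1*(-4))⁴ = (√(-6 + 4) + 4)⁴ = (√(-2) + 4)⁴ = (I*√2 + 4)⁴ = (4 + I*√2)⁴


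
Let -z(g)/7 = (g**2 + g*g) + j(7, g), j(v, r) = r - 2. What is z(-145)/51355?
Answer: -293321/51355 ≈ -5.7116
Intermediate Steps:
j(v, r) = -2 + r
z(g) = 14 - 14*g**2 - 7*g (z(g) = -7*((g**2 + g*g) + (-2 + g)) = -7*((g**2 + g**2) + (-2 + g)) = -7*(2*g**2 + (-2 + g)) = -7*(-2 + g + 2*g**2) = 14 - 14*g**2 - 7*g)
z(-145)/51355 = (14 - 14*(-145)**2 - 7*(-145))/51355 = (14 - 14*21025 + 1015)*(1/51355) = (14 - 294350 + 1015)*(1/51355) = -293321*1/51355 = -293321/51355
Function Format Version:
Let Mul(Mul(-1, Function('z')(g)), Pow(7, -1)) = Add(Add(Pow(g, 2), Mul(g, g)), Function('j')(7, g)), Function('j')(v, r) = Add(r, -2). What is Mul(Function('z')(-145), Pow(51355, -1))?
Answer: Rational(-293321, 51355) ≈ -5.7116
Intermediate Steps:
Function('j')(v, r) = Add(-2, r)
Function('z')(g) = Add(14, Mul(-14, Pow(g, 2)), Mul(-7, g)) (Function('z')(g) = Mul(-7, Add(Add(Pow(g, 2), Mul(g, g)), Add(-2, g))) = Mul(-7, Add(Add(Pow(g, 2), Pow(g, 2)), Add(-2, g))) = Mul(-7, Add(Mul(2, Pow(g, 2)), Add(-2, g))) = Mul(-7, Add(-2, g, Mul(2, Pow(g, 2)))) = Add(14, Mul(-14, Pow(g, 2)), Mul(-7, g)))
Mul(Function('z')(-145), Pow(51355, -1)) = Mul(Add(14, Mul(-14, Pow(-145, 2)), Mul(-7, -145)), Pow(51355, -1)) = Mul(Add(14, Mul(-14, 21025), 1015), Rational(1, 51355)) = Mul(Add(14, -294350, 1015), Rational(1, 51355)) = Mul(-293321, Rational(1, 51355)) = Rational(-293321, 51355)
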